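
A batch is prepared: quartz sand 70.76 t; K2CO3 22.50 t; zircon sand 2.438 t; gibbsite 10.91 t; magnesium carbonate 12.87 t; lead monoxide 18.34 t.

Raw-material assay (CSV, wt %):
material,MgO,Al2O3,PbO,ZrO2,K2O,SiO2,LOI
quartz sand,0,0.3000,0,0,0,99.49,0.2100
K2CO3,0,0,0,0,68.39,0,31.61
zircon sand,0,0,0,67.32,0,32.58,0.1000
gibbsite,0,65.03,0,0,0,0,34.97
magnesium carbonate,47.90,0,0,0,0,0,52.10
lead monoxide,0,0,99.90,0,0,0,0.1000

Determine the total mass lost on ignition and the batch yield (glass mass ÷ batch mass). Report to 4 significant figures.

LOI loss = 17.80 t; glass = 120.0 t; yield = 87.08%

The intermediate values are displayed rounded to 4 significant figures in the working; the working math holds full float precision in every operation. Every reported figure receives exactly one rounding; the derived quantities are carried in exact precision (six oxide percentages, ignition loss, net glass mass, the yield, totals) from the weighed amounts at 120.0 t of glass, as given in question or answer.
LOI of each material in turn:
  quartz sand: 70.76 × 0.002100 = 0.1486 t
  K2CO3: 22.50 × 0.3161 = 7.112 t
  zircon sand: 2.438 × 0.001000 = 0.002438 t
  gibbsite: 10.91 × 0.3497 = 3.815 t
  magnesium carbonate: 12.87 × 0.5210 = 6.705 t
  lead monoxide: 18.34 × 0.001000 = 0.01834 t
Total LOI = 17.80 t
Glass = batch − LOI = 137.8 − 17.80 = 120.0 t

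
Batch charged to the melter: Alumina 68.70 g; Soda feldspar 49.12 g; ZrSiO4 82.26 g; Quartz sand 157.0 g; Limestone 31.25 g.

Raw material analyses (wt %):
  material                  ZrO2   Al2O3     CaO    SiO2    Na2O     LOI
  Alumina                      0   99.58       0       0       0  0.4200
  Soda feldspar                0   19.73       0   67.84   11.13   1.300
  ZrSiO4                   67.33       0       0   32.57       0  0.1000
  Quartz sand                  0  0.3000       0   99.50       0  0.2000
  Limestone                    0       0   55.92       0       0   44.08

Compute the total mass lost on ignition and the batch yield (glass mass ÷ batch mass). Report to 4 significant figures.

LOI loss = 15.10 g; glass = 373.2 g; yield = 96.11%

The working math maintains full float precision from first step to last; values along the way appear (rounded to 4 significant digits) in the printout — exactly one rounding lands on every reported figure. All derived quantities, which include the totals, the yield, net glass mass, the five compositions, LOI, are re-derived in full float precision, as written in the problem or answer text, using the weight values on 373.2 g of glass.
LOI of each material in turn:
  Alumina: 68.70 × 0.004200 = 0.2885 g
  Soda feldspar: 49.12 × 0.01300 = 0.6386 g
  ZrSiO4: 82.26 × 0.001000 = 0.08226 g
  Quartz sand: 157.0 × 0.002000 = 0.3140 g
  Limestone: 31.25 × 0.4408 = 13.78 g
Total LOI = 15.10 g
Glass = batch − LOI = 388.3 − 15.10 = 373.2 g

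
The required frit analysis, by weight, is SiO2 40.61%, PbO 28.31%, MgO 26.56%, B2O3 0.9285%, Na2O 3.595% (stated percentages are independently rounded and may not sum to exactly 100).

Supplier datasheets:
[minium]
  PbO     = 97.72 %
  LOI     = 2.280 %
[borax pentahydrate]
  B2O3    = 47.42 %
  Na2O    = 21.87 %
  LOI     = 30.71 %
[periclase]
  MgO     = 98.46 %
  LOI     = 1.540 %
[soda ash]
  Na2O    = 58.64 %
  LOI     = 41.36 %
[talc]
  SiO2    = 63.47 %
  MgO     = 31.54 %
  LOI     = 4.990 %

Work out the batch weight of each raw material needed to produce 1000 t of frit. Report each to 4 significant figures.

All arithmetic holds full float precision at all times; the intermediate values are rounded to 4 significant figures when quoted — each reported result undergoes a single rounding — all derived quantities (the five compositions, totals, yield, LOI, glass mass) are re-derived from the weighed amounts per 1000 t of glass in exact precision exactly as printed in problem or answer.
Oxide mass targets, per 1000 t frit:
  SiO2: 40.61% × 1000 = 406.1 t
  PbO: 28.31% × 1000 = 283.1 t
  MgO: 26.56% × 1000 = 265.6 t
  B2O3: 0.9285% × 1000 = 9.285 t
  Na2O: 3.595% × 1000 = 35.95 t
Per-oxide balance check from the weights as reported, under the basis named above (delivered sums recover each target once rounding is allowed for):
  SiO2: 639.8·0.6347 = 406.1 t (target 406.1 t)
  PbO: 289.7·0.9772 = 283.1 t (target 283.1 t)
  MgO: 64.80·0.9846 + 639.8·0.3154 = 265.6 t (target 265.6 t)
  B2O3: 19.58·0.4742 = 9.285 t (target 9.285 t)
  Na2O: 19.58·0.2187 + 54.00·0.5864 = 35.95 t (target 35.95 t)
Glass mass check: total charge less LOI = 1000 t (oxide target masses add up to 1000 t; with the basis standing at 1000 t — any gap is answer rounding).
Batch total: Σ batch = 1068 t; LOI removed, Σ of batch·LOI: 67.88 t; yield = glass ÷ total batch = 93.64%.

Batch per 1000 t frit:
  minium: 289.7 t
  borax pentahydrate: 19.58 t
  periclase: 64.80 t
  soda ash: 54.00 t
  talc: 639.8 t
Total batch = 1068 t; LOI loss = 67.88 t; yield = 93.64%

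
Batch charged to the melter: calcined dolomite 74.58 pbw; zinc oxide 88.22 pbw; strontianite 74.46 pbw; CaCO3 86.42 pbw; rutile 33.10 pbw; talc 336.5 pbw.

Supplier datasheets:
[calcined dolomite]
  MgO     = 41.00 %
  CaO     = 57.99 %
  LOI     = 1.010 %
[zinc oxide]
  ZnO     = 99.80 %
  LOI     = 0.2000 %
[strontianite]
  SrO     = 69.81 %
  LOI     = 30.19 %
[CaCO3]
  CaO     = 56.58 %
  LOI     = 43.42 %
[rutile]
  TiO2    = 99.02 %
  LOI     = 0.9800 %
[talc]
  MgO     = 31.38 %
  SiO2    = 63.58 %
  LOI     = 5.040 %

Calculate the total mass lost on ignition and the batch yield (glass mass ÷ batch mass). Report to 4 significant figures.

The whole derivation carries full float precision through the solve — mid-chain values are shown with 4-significant-digit rounding when written out — each reported figure carries a single rounding. Derived quantities are re-derived starting from the weights for 615.1 pbw of glass in full float precision (the yield, ignition loss, net glass mass, the six compositions, totals), as set out in the problem or answer text.
Each material's LOI contribution:
  calcined dolomite: 74.58 × 0.01010 = 0.7533 pbw
  zinc oxide: 88.22 × 0.002000 = 0.1764 pbw
  strontianite: 74.46 × 0.3019 = 22.48 pbw
  CaCO3: 86.42 × 0.4342 = 37.52 pbw
  rutile: 33.10 × 0.009800 = 0.3244 pbw
  talc: 336.5 × 0.05040 = 16.96 pbw
Total LOI = 78.22 pbw
Glass = batch − LOI = 693.3 − 78.22 = 615.1 pbw

LOI loss = 78.22 pbw; glass = 615.1 pbw; yield = 88.72%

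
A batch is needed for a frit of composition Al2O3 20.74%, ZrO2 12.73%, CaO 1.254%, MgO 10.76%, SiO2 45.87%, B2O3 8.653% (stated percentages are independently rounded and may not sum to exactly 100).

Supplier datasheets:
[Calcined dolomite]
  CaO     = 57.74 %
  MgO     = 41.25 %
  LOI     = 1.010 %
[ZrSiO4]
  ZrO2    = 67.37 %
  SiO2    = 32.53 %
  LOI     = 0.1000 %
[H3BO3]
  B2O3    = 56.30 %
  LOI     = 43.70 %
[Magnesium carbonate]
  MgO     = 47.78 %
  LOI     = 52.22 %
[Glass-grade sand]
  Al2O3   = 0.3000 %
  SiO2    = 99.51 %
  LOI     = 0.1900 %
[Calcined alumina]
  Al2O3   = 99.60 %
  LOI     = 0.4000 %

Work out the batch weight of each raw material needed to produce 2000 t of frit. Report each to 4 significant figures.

Batch per 2000 t frit:
  Calcined dolomite: 43.44 t
  ZrSiO4: 377.9 t
  H3BO3: 307.4 t
  Magnesium carbonate: 412.9 t
  Glass-grade sand: 798.4 t
  Calcined alumina: 414.1 t
Total batch = 2354 t; LOI loss = 353.9 t; yield = 84.97%

Working values appear rounded to 4 significant digits in the printout. The whole derivation holds exact precision from start to finish; every reported number undergoes a single rounding; the derived quantities (ignition loss, the yield, glass mass, six oxide percentages, the totals) are computed at exact precision from the weighed amounts per 2000 t of glass as quoted within question or answer.
Oxide-by-oxide targets in 2000 t frit:
  Al2O3: 20.74% × 2000 = 414.8 t
  ZrO2: 12.73% × 2000 = 254.6 t
  CaO: 1.254% × 2000 = 25.08 t
  MgO: 10.76% × 2000 = 215.2 t
  SiO2: 45.87% × 2000 = 917.4 t
  B2O3: 8.653% × 2000 = 173.1 t
Sums-versus-targets review using the reported weights, against the basis in use (oxide sums agree with the targets modulo rounding of the values):
  Al2O3: 798.4·0.003000 + 414.1·0.9960 = 414.8 t (target 414.8 t)
  ZrO2: 377.9·0.6737 = 254.6 t (target 254.6 t)
  CaO: 43.44·0.5774 = 25.08 t (target 25.08 t)
  MgO: 43.44·0.4125 + 412.9·0.4778 = 215.2 t (target 215.2 t)
  SiO2: 377.9·0.3253 + 798.4·0.9951 = 917.4 t (target 917.4 t)
  B2O3: 307.4·0.5630 = 173.1 t (target 173.1 t)
The glass-mass cross-check: total batch − LOI = 2000 t (targets for the oxides total 2000 t; against the stated basis, 2000 t — deltas are rounding alone).
Batch grand total — Σ batch = 2354 t; LOI loss = Σ batch·LOI = 353.9 t; yield = glass ÷ total batch = 84.97%.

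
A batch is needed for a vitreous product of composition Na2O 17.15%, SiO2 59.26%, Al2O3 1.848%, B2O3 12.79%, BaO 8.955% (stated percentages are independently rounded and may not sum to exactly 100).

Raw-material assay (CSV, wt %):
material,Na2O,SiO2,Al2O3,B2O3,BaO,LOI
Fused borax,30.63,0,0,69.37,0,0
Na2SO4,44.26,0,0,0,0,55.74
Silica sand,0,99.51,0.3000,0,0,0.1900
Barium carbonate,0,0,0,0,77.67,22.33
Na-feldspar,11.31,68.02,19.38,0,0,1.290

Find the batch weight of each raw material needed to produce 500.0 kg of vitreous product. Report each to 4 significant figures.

Batch per 500.0 kg vitreous product:
  Fused borax: 92.19 kg
  Na2SO4: 118.8 kg
  Silica sand: 268.0 kg
  Barium carbonate: 57.65 kg
  Na-feldspar: 43.53 kg
Total batch = 580.2 kg; LOI loss = 80.16 kg; yield = 86.18%

Intermediates are displayed (rounded to four significant figures) across the worked steps — each numeric step runs at full float precision through the solve. A single rounding finalizes each reported figure — the derived quantities are computed at full precision (glass mass, yield, the five compositions, ignition loss, the totals) from the batch weights at 500.0 kg of glass as set out in the problem or answer text.
Oxide-by-oxide targets in 500.0 kg vitreous product:
  Na2O: 17.15% × 500.0 = 85.75 kg
  SiO2: 59.26% × 500.0 = 296.3 kg
  Al2O3: 1.848% × 500.0 = 9.240 kg
  B2O3: 12.79% × 500.0 = 63.95 kg
  BaO: 8.955% × 500.0 = 44.78 kg
Oxide-by-oxide audit with the batch weights as given, against the basis in use (target by target, the sums agree given rounding of the digits):
  Na2O: 92.19·0.3063 + 118.8·0.4426 + 43.53·0.1131 = 85.74 kg (target 85.75 kg)
  SiO2: 268.0·0.9951 + 43.53·0.6802 = 296.3 kg (target 296.3 kg)
  Al2O3: 268.0·0.003000 + 43.53·0.1938 = 9.240 kg (target 9.240 kg)
  B2O3: 92.19·0.6937 = 63.95 kg (target 63.95 kg)
  BaO: 57.65·0.7767 = 44.78 kg (target 44.78 kg)
Mass balance on the glass: total batch − LOI = 500.0 kg (the Σ of target masses is 500.0 kg; versus the stated basis of 500.0 kg — rounding explains the deltas).
Batch total: Σ batch = 580.2 kg; Σ batch·LOI gives LOI loss = 80.16 kg; the yield ratio, glass ÷ batch: 86.18%.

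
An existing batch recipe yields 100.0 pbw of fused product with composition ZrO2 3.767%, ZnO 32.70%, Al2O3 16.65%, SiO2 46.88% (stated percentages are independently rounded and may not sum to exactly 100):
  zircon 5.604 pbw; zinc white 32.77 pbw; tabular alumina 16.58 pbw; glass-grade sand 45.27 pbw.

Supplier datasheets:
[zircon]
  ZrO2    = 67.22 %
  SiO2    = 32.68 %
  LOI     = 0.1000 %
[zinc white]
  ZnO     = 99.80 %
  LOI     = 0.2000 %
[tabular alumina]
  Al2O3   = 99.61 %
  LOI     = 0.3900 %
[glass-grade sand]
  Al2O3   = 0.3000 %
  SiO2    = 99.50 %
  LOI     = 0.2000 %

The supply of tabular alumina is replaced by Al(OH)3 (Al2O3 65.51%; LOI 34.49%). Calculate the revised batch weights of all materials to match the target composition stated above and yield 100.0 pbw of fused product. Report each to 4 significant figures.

Revised batch per 100.0 pbw fused product:
  zircon: 5.604 pbw
  zinc white: 32.77 pbw
  Al(OH)3: 25.21 pbw
  glass-grade sand: 45.27 pbw
Total batch = 108.9 pbw; LOI loss = 8.857 pbw

The intermediate values are displayed, with 4-significant-digit rounding, as written. The working math carries full float precision through the solve. A single rounding produces every reported number; derived quantities (ignition loss, yield, net glass mass, the totals, the four compositions) are re-derived in full float precision starting from the weights per 100.0 pbw of glass, as set out in the problem or the answer.
Target masses of each oxide per 100.0 pbw fused product:
  ZrO2: 3.767% × 100.0 = 3.767 pbw
  ZnO: 32.70% × 100.0 = 32.70 pbw
  Al2O3: 16.65% × 100.0 = 16.65 pbw
  SiO2: 46.88% × 100.0 = 46.88 pbw
Mass-balance tally per oxide from the weights as reported, per the basis as stated (summed amounts equal target values given rounding of the digits):
  ZrO2: 5.604·0.6722 = 3.767 pbw (target 3.767 pbw)
  ZnO: 32.77·0.9980 = 32.70 pbw (target 32.70 pbw)
  Al2O3: 25.21·0.6551 + 45.27·0.003000 = 16.65 pbw (target 16.65 pbw)
  SiO2: 5.604·0.3268 + 45.27·0.9950 = 46.88 pbw (target 46.88 pbw)
Glass-mass bookkeeping: batch Σ − ignition loss = 100.0 pbw (summing oxide targets gives 100.0 pbw; versus the stated basis of 100.0 pbw — rounding explains the deltas).
Adding the batch up: Σ batch = 108.9 pbw; LOI loss = Σ batch·LOI = 8.857 pbw; yield: glass divided by total = 91.86%.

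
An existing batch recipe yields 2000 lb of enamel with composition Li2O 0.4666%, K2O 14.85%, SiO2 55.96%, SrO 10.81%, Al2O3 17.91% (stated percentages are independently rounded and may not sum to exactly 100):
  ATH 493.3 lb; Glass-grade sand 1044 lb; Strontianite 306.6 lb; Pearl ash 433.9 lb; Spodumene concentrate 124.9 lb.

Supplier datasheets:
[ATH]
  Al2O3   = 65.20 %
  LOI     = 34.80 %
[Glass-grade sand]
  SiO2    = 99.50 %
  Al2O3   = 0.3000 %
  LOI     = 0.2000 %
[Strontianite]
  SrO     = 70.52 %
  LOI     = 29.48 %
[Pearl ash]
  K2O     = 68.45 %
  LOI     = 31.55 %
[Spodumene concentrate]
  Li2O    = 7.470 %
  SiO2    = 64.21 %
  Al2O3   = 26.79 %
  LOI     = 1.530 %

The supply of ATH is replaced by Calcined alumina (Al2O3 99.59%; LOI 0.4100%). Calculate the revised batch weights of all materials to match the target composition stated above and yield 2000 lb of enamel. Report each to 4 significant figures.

All internal work holds exact precision through every step. Working values are displayed rounded to four significant figures between the steps — every reported result is rounded just once; the derived quantities (ignition loss, the yield, the totals, five oxide percentages, glass mass) are carried in full precision from the weighed amounts at 2000 lb of glass as they appear in the question or the answer.
Target oxide masses per 2000 lb enamel:
  Li2O: 0.4666% × 2000 = 9.332 lb
  K2O: 14.85% × 2000 = 297.0 lb
  SiO2: 55.96% × 2000 = 1119 lb
  SrO: 10.81% × 2000 = 216.2 lb
  Al2O3: 17.91% × 2000 = 358.2 lb
Sums-versus-targets review from the weights as reported, per the basis as stated (delivered sums recover each target inside rounding margins):
  Li2O: 124.9·0.07470 = 9.330 lb (target 9.332 lb)
  K2O: 433.9·0.6845 = 297.0 lb (target 297.0 lb)
  SiO2: 1044·0.9950 + 124.9·0.6421 = 1119 lb (target 1119 lb)
  SrO: 306.6·0.7052 = 216.2 lb (target 216.2 lb)
  Al2O3: 322.9·0.9959 + 1044·0.003000 + 124.9·0.2679 = 358.2 lb (target 358.2 lb)
Mass balance on the glass: the batch minus its LOI: 2000 lb (oxide target masses add up to 2000 lb; versus the stated basis of 2000 lb — any gap is answer rounding).
Batch total: Σ batch = 2232 lb; LOI removed, Σ of batch·LOI: 232.6 lb; yield: glass divided by total = 89.58%.

Revised batch per 2000 lb enamel:
  Calcined alumina: 322.9 lb
  Glass-grade sand: 1044 lb
  Strontianite: 306.6 lb
  Pearl ash: 433.9 lb
  Spodumene concentrate: 124.9 lb
Total batch = 2232 lb; LOI loss = 232.6 lb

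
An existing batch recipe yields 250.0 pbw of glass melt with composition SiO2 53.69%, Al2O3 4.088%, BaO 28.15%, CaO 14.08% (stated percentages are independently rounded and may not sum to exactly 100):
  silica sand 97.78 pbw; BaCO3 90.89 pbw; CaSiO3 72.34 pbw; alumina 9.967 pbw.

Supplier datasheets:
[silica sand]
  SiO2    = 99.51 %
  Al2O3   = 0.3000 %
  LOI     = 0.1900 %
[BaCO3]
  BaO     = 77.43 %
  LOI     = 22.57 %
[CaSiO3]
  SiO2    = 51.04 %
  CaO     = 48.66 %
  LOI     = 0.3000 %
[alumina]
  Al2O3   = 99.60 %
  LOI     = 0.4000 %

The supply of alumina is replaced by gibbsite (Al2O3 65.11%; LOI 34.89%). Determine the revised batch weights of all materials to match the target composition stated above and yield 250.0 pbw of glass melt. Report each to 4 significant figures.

Mid-chain values are displayed rounded to 4 significant figures across the worked steps. All internal work holds exact precision through every step — each reported number takes exactly one rounding — the derived quantities, which include the four compositions, yield, LOI, totals, glass mass, are computed at exact precision, as set out in the problem or the answer, from the weighed amounts per 250.0 pbw of glass.
Target oxide masses per 250.0 pbw glass melt:
  SiO2: 53.69% × 250.0 = 134.2 pbw
  Al2O3: 4.088% × 250.0 = 10.22 pbw
  BaO: 28.15% × 250.0 = 70.38 pbw
  CaO: 14.08% × 250.0 = 35.20 pbw
Oxide-by-oxide audit applying the batch weights above, at the basis given (sums match the target masses net of answer rounding effects):
  SiO2: 97.78·0.9951 + 72.34·0.5104 = 134.2 pbw (target 134.2 pbw)
  Al2O3: 97.78·0.003000 + 15.25·0.6511 = 10.22 pbw (target 10.22 pbw)
  BaO: 90.89·0.7743 = 70.38 pbw (target 70.38 pbw)
  CaO: 72.34·0.4866 = 35.20 pbw (target 35.20 pbw)
Consistency of the glass mass: total batch − LOI = 250.0 pbw (oxide target masses add up to 250.0 pbw; basis as stated: 250.0 pbw — differing by rounding only).
Whole-batch sum: Σ batch = 276.3 pbw; the LOI term Σ batch·LOI equals 26.24 pbw; yield, glass over the total, = 90.50%.

Revised batch per 250.0 pbw glass melt:
  silica sand: 97.78 pbw
  BaCO3: 90.89 pbw
  CaSiO3: 72.34 pbw
  gibbsite: 15.25 pbw
Total batch = 276.3 pbw; LOI loss = 26.24 pbw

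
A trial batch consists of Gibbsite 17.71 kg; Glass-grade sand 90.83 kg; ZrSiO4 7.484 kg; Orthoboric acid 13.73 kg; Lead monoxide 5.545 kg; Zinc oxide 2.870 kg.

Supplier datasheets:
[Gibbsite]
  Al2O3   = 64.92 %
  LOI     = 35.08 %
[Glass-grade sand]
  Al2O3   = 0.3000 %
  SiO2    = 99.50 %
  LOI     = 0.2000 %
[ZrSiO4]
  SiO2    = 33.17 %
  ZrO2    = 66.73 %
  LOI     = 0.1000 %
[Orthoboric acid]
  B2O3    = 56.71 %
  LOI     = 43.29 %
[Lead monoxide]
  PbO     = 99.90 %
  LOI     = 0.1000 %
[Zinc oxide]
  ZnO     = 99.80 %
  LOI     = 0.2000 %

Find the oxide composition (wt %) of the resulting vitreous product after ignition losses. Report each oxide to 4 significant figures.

Glass mass = 125.8 kg (batch 138.2 − LOI 12.36).
Composition: PbO 4.403%, ZnO 2.277%, Al2O3 9.355%, SiO2 73.81%, B2O3 6.189%, ZrO2 3.969%

Rounding to four significant digits extends to each working value as shown; the working math maintains exact precision at each step. A single rounding completes each reported result; the derived quantities are recomputed using the weight values on 125.8 kg of glass at full precision (the six compositions, the yield, glass mass, the totals, LOI) as given in the problem or answer text.
Delivered oxide masses:
  PbO: 5.545·0.9990 = 5.539 kg
  ZnO: 2.870·0.9980 = 2.864 kg
  Al2O3: 17.71·0.6492 + 90.83·0.003000 = 11.77 kg
  SiO2: 90.83·0.9950 + 7.484·0.3317 = 92.86 kg
  B2O3: 13.73·0.5671 = 7.786 kg
  ZrO2: 7.484·0.6673 = 4.994 kg
LOI: 17.71·0.3508 + 90.83·0.002000 + 7.484·0.001000 + 13.73·0.4329 + 5.545·0.001000 + 2.870·0.002000 = 12.36 kg
batch − LOI leaves glass = 138.2 − 12.36 = 125.8 kg (= the summed oxide contributions)
wt %: oxide over glass, times 100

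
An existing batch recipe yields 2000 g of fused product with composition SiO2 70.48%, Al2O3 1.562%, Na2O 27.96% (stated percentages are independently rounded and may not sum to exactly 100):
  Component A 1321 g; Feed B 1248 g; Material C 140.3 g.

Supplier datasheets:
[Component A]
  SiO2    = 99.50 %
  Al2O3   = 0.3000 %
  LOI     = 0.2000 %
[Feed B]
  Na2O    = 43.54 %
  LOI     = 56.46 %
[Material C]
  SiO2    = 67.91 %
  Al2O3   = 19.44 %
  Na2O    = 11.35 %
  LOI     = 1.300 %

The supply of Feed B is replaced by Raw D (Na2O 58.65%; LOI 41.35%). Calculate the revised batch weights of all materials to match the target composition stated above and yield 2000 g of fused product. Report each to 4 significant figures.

Every computation holds full precision at each step; values along the way appear (rounded to four significant digits) on the page; each reported figure is rounded once only. Derived quantities (net glass mass, the yield, ignition loss, the totals, the three compositions) are re-derived from the weighed amounts at 2000 g of glass in full float precision as written in the problem or answer text.
The oxide mass targets at 2000 g fused product:
  SiO2: 70.48% × 2000 = 1410 g
  Al2O3: 1.562% × 2000 = 31.24 g
  Na2O: 27.96% × 2000 = 559.2 g
Oxide-by-oxide audit working from each reported weight, per the basis as stated (sum by sum, the targets are met once rounding is allowed for):
  SiO2: 1321·0.9950 + 140.3·0.6791 = 1410 g (target 1410 g)
  Al2O3: 1321·0.003000 + 140.3·0.1944 = 31.24 g (target 31.24 g)
  Na2O: 926.3·0.5865 + 140.3·0.1135 = 559.2 g (target 559.2 g)
Auditing the glass mass value: whole batch net of LOI = 2000 g (summing oxide targets gives 2000 g; the stated basis being 2000 g — rounding explains the deltas).
Summing the batch: Σ batch = 2388 g; Σ batch·LOI gives LOI loss = 387.5 g; glass ÷ batch gives a yield of 83.77%.

Revised batch per 2000 g fused product:
  Component A: 1321 g
  Raw D: 926.3 g
  Material C: 140.3 g
Total batch = 2388 g; LOI loss = 387.5 g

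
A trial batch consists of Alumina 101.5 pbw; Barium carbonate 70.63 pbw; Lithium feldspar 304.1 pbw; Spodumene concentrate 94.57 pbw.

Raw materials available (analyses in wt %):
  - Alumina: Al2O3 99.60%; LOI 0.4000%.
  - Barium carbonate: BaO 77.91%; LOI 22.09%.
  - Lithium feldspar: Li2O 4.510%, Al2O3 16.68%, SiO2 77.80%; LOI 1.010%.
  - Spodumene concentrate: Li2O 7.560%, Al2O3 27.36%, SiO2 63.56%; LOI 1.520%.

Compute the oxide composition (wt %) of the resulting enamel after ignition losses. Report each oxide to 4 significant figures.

Glass mass = 550.3 pbw (batch 570.8 − LOI 20.52).
Composition: Li2O 3.792%, Al2O3 32.29%, BaO 10.00%, SiO2 53.92%

The intermediate values are displayed rounded to four significant figures in the working — all arithmetic holds full precision at every stage; each reported figure takes a single rounding. The derived quantities (the four compositions, glass mass, totals, ignition loss, the yield) are re-derived from the batch weights on 550.3 pbw of glass at full float precision, exactly as printed in question or answer.
What the batch supplies per oxide:
  Li2O: 304.1·0.04510 + 94.57·0.07560 = 20.86 pbw
  Al2O3: 101.5·0.9960 + 304.1·0.1668 + 94.57·0.2736 = 177.7 pbw
  BaO: 70.63·0.7791 = 55.03 pbw
  SiO2: 304.1·0.7780 + 94.57·0.6356 = 296.7 pbw
LOI: 101.5·0.004000 + 70.63·0.2209 + 304.1·0.01010 + 94.57·0.01520 = 20.52 pbw
Net of LOI, the glass mass = 570.8 − 20.52 = 550.3 pbw (= Σ oxide masses)
oxide / glass × 100 gives the wt %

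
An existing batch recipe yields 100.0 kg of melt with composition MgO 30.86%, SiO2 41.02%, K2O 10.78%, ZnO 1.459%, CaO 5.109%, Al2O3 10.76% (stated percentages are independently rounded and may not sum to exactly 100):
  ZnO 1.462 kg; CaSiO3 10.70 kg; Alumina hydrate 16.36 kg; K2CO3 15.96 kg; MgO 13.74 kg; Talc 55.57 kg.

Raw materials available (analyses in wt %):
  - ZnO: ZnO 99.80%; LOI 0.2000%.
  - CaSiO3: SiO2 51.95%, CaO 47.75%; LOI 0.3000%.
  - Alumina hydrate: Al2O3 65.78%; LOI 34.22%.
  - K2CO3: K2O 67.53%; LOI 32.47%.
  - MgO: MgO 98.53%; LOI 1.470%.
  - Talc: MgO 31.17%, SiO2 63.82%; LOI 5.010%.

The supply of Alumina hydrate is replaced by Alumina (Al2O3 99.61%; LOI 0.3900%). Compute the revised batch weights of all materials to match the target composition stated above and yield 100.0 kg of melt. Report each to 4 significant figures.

Revised batch per 100.0 kg melt:
  ZnO: 1.462 kg
  CaSiO3: 10.70 kg
  Alumina: 10.80 kg
  K2CO3: 15.96 kg
  MgO: 13.74 kg
  Talc: 55.57 kg
Total batch = 108.2 kg; LOI loss = 8.245 kg

Values along the way are displayed rounded to 4 significant digits when written out — every computation carries exact precision from first step to last; each reported value is rounded once only — the derived quantities are carried at full precision (totals, ignition loss, net glass mass, yield, the six compositions) starting from the weights at 100.0 kg of glass, as they appear in the problem or the answer.
Per-oxide target masses for 100.0 kg melt:
  MgO: 30.86% × 100.0 = 30.86 kg
  SiO2: 41.02% × 100.0 = 41.02 kg
  K2O: 10.78% × 100.0 = 10.78 kg
  ZnO: 1.459% × 100.0 = 1.459 kg
  CaO: 5.109% × 100.0 = 5.109 kg
  Al2O3: 10.76% × 100.0 = 10.76 kg
Verifying the oxide balance per the reported batch figures, on the stated basis (oxide sums agree with the targets exact up to rounding of places):
  MgO: 13.74·0.9853 + 55.57·0.3117 = 30.86 kg (target 30.86 kg)
  SiO2: 10.70·0.5195 + 55.57·0.6382 = 41.02 kg (target 41.02 kg)
  K2O: 15.96·0.6753 = 10.78 kg (target 10.78 kg)
  ZnO: 1.462·0.9980 = 1.459 kg (target 1.459 kg)
  CaO: 10.70·0.4775 = 5.109 kg (target 5.109 kg)
  Al2O3: 10.80·0.9961 = 10.76 kg (target 10.76 kg)
Consistency of the glass mass: batch total minus LOI = 99.99 kg (the Σ of target masses is 99.99 kg; versus the stated basis of 100.0 kg — a pure rounding effect).
Summing the batch: Σ batch = 108.2 kg; LOI removed, Σ of batch·LOI: 8.245 kg; yield: glass divided by total = 92.38%.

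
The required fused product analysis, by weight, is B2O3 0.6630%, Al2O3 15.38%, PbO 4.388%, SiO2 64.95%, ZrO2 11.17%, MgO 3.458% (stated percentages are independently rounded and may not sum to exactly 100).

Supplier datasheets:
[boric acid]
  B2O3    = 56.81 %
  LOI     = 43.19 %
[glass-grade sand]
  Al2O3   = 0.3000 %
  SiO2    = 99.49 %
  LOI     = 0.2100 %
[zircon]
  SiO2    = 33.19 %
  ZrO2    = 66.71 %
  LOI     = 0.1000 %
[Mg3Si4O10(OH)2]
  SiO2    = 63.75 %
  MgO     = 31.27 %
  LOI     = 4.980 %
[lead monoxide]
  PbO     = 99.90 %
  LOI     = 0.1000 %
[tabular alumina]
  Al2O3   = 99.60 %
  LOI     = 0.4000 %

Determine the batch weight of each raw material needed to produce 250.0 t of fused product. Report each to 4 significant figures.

Batch per 250.0 t fused product:
  boric acid: 2.918 t
  glass-grade sand: 131.5 t
  zircon: 41.86 t
  Mg3Si4O10(OH)2: 27.65 t
  lead monoxide: 10.98 t
  tabular alumina: 38.21 t
Total batch = 253.1 t; LOI loss = 3.119 t; yield = 98.77%

All internal work holds full float precision all the way through — rounding to 4 significant digits governs each mid-chain value as displayed. Each reported figure takes just one rounding; the derived quantities, including the six compositions, ignition loss, glass mass, totals, the yield, are carried starting from the weights per 250.0 t of glass at exact precision, as written in either problem or answer.
Oxide mass targets, per 250.0 t fused product:
  B2O3: 0.6630% × 250.0 = 1.658 t
  Al2O3: 15.38% × 250.0 = 38.45 t
  PbO: 4.388% × 250.0 = 10.97 t
  SiO2: 64.95% × 250.0 = 162.4 t
  ZrO2: 11.17% × 250.0 = 27.92 t
  MgO: 3.458% × 250.0 = 8.645 t
Checking each oxide sum given the weights on record, on the stated basis (summed amounts equal target values modulo rounding of the values):
  B2O3: 2.918·0.5681 = 1.658 t (target 1.658 t)
  Al2O3: 131.5·0.003000 + 38.21·0.9960 = 38.45 t (target 38.45 t)
  PbO: 10.98·0.9990 = 10.97 t (target 10.97 t)
  SiO2: 131.5·0.9949 + 41.86·0.3319 + 27.65·0.6375 = 162.3 t (target 162.4 t)
  ZrO2: 41.86·0.6671 = 27.92 t (target 27.92 t)
  MgO: 27.65·0.3127 = 8.646 t (target 8.645 t)
Glass-mass bookkeeping: batch Σ − ignition loss = 250.0 t (targets for the oxides total 250.0 t; the stated basis being 250.0 t — rounding explains the deltas).
Summing the batch: Σ batch = 253.1 t; LOI removed, Σ of batch·LOI: 3.119 t; the yield ratio, glass ÷ batch: 98.77%.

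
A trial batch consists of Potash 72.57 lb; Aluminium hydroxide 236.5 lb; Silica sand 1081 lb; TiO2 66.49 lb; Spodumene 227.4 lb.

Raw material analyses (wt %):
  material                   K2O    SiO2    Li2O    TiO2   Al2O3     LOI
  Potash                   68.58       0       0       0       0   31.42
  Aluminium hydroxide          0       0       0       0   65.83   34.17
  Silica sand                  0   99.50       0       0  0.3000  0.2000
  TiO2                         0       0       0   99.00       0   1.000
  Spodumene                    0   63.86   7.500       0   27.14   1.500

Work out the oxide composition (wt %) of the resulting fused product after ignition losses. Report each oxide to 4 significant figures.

All internal work maintains exact precision in every operation — intermediates are printed rounded to 4 significant figures when written out. Every reported number sees exactly one rounding. The derived quantities, including totals, five oxide percentages, net glass mass, ignition loss, yield, are recomputed using the weight values at 1574 lb of glass in full precision, as they appear in either problem or answer.
Delivered oxide masses:
  K2O: 72.57·0.6858 = 49.77 lb
  SiO2: 1081·0.9950 + 227.4·0.6386 = 1221 lb
  Li2O: 227.4·0.07500 = 17.05 lb
  TiO2: 66.49·0.9900 = 65.83 lb
  Al2O3: 236.5·0.6583 + 1081·0.003000 + 227.4·0.2714 = 220.6 lb
LOI: 72.57·0.3142 + 236.5·0.3417 + 1081·0.002000 + 66.49·0.01000 + 227.4·0.01500 = 109.9 lb
Glass mass = batch − LOI = 1684 − 109.9 = 1574 lb (= the summed oxide contributions)
oxide / glass × 100 gives the wt %

Glass mass = 1574 lb (batch 1684 − LOI 109.9).
Composition: K2O 3.162%, SiO2 77.56%, Li2O 1.083%, TiO2 4.182%, Al2O3 14.02%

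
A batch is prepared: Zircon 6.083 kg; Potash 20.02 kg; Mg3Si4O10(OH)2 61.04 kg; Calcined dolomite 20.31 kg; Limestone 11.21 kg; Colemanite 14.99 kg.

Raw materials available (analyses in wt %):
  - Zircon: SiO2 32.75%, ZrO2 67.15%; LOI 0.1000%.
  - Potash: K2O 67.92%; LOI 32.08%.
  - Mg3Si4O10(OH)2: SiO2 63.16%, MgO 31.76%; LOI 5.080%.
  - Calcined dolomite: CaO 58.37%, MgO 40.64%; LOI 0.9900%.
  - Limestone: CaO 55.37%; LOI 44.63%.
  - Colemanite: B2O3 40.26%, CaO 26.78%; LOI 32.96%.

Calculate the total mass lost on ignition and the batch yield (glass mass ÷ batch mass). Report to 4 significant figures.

Working values appear, rounded to four significant figures, across the worked steps; the working math runs at exact precision from start to finish; every reported value is rounded a single time; all derived quantities are recomputed in full float precision (six oxide percentages, net glass mass, the totals, yield, LOI) starting from the weights per 114.0 kg of glass, as given in question or answer.
Material-by-material LOI:
  Zircon: 6.083 × 0.001000 = 0.006083 kg
  Potash: 20.02 × 0.3208 = 6.422 kg
  Mg3Si4O10(OH)2: 61.04 × 0.05080 = 3.101 kg
  Calcined dolomite: 20.31 × 0.009900 = 0.2011 kg
  Limestone: 11.21 × 0.4463 = 5.003 kg
  Colemanite: 14.99 × 0.3296 = 4.941 kg
Total LOI = 19.67 kg
Glass = batch − LOI = 133.7 − 19.67 = 114.0 kg

LOI loss = 19.67 kg; glass = 114.0 kg; yield = 85.28%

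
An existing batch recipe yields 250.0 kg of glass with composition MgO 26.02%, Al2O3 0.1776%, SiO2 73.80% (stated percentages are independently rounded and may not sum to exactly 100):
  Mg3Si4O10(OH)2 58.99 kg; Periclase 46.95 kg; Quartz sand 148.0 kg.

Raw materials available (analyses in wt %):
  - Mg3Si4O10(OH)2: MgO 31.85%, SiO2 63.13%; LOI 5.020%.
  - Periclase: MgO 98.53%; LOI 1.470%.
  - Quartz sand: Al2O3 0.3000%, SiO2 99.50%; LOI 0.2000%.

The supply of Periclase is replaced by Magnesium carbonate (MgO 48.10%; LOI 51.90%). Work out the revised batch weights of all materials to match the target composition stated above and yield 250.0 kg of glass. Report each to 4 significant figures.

Values along the way are displayed (rounded to 4 significant digits) across the worked steps; the whole derivation carries full float precision in every operation — every reported result is rounded a single time. Derived quantities (ignition loss, the three compositions, the yield, totals, net glass mass) are re-derived in exact precision from the batch weights at 250.0 kg of glass, precisely as stated by the question or the answer.
Per-oxide target masses for 250.0 kg glass:
  MgO: 26.02% × 250.0 = 65.05 kg
  Al2O3: 0.1776% × 250.0 = 0.4440 kg
  SiO2: 73.80% × 250.0 = 184.5 kg
Mass-balance tally per oxide given the weights on record, under the basis named above (every target is met by its sum within answer rounding):
  MgO: 58.99·0.3185 + 96.18·0.4810 = 65.05 kg (target 65.05 kg)
  Al2O3: 148.0·0.003000 = 0.4440 kg (target 0.4440 kg)
  SiO2: 58.99·0.6313 + 148.0·0.9950 = 184.5 kg (target 184.5 kg)
Mass balance on the glass: the batch minus its LOI: 250.0 kg (the Σ of target masses is 250.0 kg; against the stated basis, 250.0 kg — gaps are rounding artifacts).
Adding the batch up: Σ batch = 303.2 kg; LOI removed, Σ of batch·LOI: 53.17 kg; glass ÷ batch gives a yield of 82.46%.

Revised batch per 250.0 kg glass:
  Mg3Si4O10(OH)2: 58.99 kg
  Magnesium carbonate: 96.18 kg
  Quartz sand: 148.0 kg
Total batch = 303.2 kg; LOI loss = 53.17 kg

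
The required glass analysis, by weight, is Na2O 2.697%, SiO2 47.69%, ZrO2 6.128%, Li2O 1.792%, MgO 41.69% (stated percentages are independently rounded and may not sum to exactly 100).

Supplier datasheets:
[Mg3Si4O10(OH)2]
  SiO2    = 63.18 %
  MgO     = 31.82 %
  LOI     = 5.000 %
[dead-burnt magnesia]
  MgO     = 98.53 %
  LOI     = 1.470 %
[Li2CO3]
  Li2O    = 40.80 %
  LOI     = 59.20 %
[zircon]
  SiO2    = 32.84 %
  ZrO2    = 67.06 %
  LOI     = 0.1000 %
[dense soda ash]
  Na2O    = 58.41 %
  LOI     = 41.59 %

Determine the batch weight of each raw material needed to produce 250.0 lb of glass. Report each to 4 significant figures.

Batch per 250.0 lb glass:
  Mg3Si4O10(OH)2: 176.8 lb
  dead-burnt magnesia: 48.67 lb
  Li2CO3: 10.98 lb
  zircon: 22.85 lb
  dense soda ash: 11.54 lb
Total batch = 270.8 lb; LOI loss = 20.88 lb; yield = 92.29%

Exact precision is maintained in all steps. In-progress results are shown rounded to four significant figures when written out. Every reported number sees exactly one rounding; the derived quantities, which include LOI, yield, the five compositions, net glass mass, totals, are rebuilt at full float precision, as set out in either problem or answer, from the weighed amounts on 250.0 lb of glass.
Target masses of each oxide per 250.0 lb glass:
  Na2O: 2.697% × 250.0 = 6.742 lb
  SiO2: 47.69% × 250.0 = 119.2 lb
  ZrO2: 6.128% × 250.0 = 15.32 lb
  Li2O: 1.792% × 250.0 = 4.480 lb
  MgO: 41.69% × 250.0 = 104.2 lb
Per-oxide balance check working from each reported weight, at the basis given (each sum matches its target mass modulo rounding of the values):
  Na2O: 11.54·0.5841 = 6.741 lb (target 6.742 lb)
  SiO2: 176.8·0.6318 + 22.85·0.3284 = 119.2 lb (target 119.2 lb)
  ZrO2: 22.85·0.6706 = 15.32 lb (target 15.32 lb)
  Li2O: 10.98·0.4080 = 4.480 lb (target 4.480 lb)
  MgO: 176.8·0.3182 + 48.67·0.9853 = 104.2 lb (target 104.2 lb)
Glass-mass bookkeeping: total batch − LOI = 250.0 lb (the Σ of target masses is 250.0 lb; with the basis standing at 250.0 lb — any gap is answer rounding).
Adding the batch up: Σ batch = 270.8 lb; LOI loss = Σ batch·LOI = 20.88 lb; the yield ratio, glass ÷ batch: 92.29%.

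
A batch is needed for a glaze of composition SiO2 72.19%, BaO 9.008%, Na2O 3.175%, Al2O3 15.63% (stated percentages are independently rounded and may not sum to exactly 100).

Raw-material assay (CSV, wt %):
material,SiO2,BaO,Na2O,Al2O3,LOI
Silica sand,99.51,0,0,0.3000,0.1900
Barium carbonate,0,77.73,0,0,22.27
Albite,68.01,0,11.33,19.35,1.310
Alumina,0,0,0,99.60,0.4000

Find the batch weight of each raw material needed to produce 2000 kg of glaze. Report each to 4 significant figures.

Batch per 2000 kg glaze:
  Silica sand: 1068 kg
  Barium carbonate: 231.8 kg
  Albite: 560.5 kg
  Alumina: 201.8 kg
Total batch = 2062 kg; LOI loss = 61.80 kg; yield = 97.00%

Working values appear, rounded to four significant figures, when written out — each numeric step holds exact precision in every operation — a single rounding finalizes every reported value; the derived quantities, which include yield, the four compositions, LOI, totals, glass mass, are recomputed in full float precision, as they appear in the problem or the answer, using the weight values on 2000 kg of glass.
Target masses of each oxide per 2000 kg glaze:
  SiO2: 72.19% × 2000 = 1444 kg
  BaO: 9.008% × 2000 = 180.2 kg
  Na2O: 3.175% × 2000 = 63.50 kg
  Al2O3: 15.63% × 2000 = 312.6 kg
Mass-balance tally per oxide applying the batch weights above, on the stated basis (summed amounts equal target values inside rounding margins):
  SiO2: 1068·0.9951 + 560.5·0.6801 = 1444 kg (target 1444 kg)
  BaO: 231.8·0.7773 = 180.2 kg (target 180.2 kg)
  Na2O: 560.5·0.1133 = 63.50 kg (target 63.50 kg)
  Al2O3: 1068·0.003000 + 560.5·0.1935 + 201.8·0.9960 = 312.7 kg (target 312.6 kg)
Consistency of the glass mass: whole batch net of LOI = 2000 kg (summing oxide targets gives 2000 kg; versus the stated basis of 2000 kg — rounding explains the deltas).
Batch total: Σ batch = 2062 kg; loss to ignition Σ batch·LOI = 61.80 kg; yield = glass ÷ total batch = 97.00%.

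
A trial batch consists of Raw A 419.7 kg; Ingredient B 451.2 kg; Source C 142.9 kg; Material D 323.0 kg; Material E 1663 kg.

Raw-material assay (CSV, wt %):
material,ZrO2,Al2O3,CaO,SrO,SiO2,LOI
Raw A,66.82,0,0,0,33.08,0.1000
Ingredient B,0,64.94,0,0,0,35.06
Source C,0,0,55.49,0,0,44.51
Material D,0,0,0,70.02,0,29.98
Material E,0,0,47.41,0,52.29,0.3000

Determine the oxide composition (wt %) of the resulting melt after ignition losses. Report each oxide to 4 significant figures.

Glass mass = 2676 kg (batch 3000 − LOI 324.0).
Composition: ZrO2 10.48%, Al2O3 10.95%, CaO 32.43%, SrO 8.452%, SiO2 37.69%

Every computation carries full float precision all the way through — mid-chain values are printed rounded to 4 significant figures at each printed step; exactly one rounding lands on each reported figure. The derived quantities, including glass mass, ignition loss, five oxide percentages, the yield, the totals, are recomputed from the weighed amounts per 2676 kg of glass at full precision, precisely as stated by the problem or answer text.
Oxide-by-oxide delivered mass:
  ZrO2: 419.7·0.6682 = 280.4 kg
  Al2O3: 451.2·0.6494 = 293.0 kg
  CaO: 142.9·0.5549 + 1663·0.4741 = 867.7 kg
  SrO: 323.0·0.7002 = 226.2 kg
  SiO2: 419.7·0.3308 + 1663·0.5229 = 1008 kg
LOI: 419.7·0.001000 + 451.2·0.3506 + 142.9·0.4451 + 323.0·0.2998 + 1663·0.003000 = 324.0 kg
batch − LOI leaves glass = 3000 − 324.0 = 2676 kg (= the summed oxide contributions)
percent by weight: oxide/glass ×100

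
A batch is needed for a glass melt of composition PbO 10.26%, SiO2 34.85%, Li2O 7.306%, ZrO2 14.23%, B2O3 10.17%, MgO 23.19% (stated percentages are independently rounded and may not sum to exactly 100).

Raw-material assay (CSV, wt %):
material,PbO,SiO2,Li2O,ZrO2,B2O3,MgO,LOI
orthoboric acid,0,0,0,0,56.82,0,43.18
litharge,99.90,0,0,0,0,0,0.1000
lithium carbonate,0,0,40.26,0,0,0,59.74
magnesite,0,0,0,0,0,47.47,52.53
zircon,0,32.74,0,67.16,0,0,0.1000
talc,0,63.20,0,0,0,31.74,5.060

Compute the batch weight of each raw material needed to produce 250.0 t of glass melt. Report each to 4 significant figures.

Batch per 250.0 t glass melt:
  orthoboric acid: 44.75 t
  litharge: 25.68 t
  lithium carbonate: 45.37 t
  magnesite: 48.30 t
  zircon: 52.97 t
  talc: 110.4 t
Total batch = 327.5 t; LOI loss = 77.46 t; yield = 76.34%

All arithmetic maintains full float precision throughout — values along the way are printed (rounded to 4 significant figures) when written out; each reported figure takes exactly one rounding; the derived quantities are re-derived in full float precision (net glass mass, the totals, yield, ignition loss, six oxide percentages) starting from the weights for 250.0 t of glass as written in problem or answer.
Target oxide masses per 250.0 t glass melt:
  PbO: 10.26% × 250.0 = 25.65 t
  SiO2: 34.85% × 250.0 = 87.12 t
  Li2O: 7.306% × 250.0 = 18.26 t
  ZrO2: 14.23% × 250.0 = 35.58 t
  B2O3: 10.17% × 250.0 = 25.42 t
  MgO: 23.19% × 250.0 = 57.98 t
Balance tally, oxide-wise, on the weights just shown, for the quoted basis mass (sums match the target masses given rounding of the digits):
  PbO: 25.68·0.9990 = 25.65 t (target 25.65 t)
  SiO2: 52.97·0.3274 + 110.4·0.6320 = 87.12 t (target 87.12 t)
  Li2O: 45.37·0.4026 = 18.27 t (target 18.26 t)
  ZrO2: 52.97·0.6716 = 35.57 t (target 35.58 t)
  B2O3: 44.75·0.5682 = 25.43 t (target 25.42 t)
  MgO: 48.30·0.4747 + 110.4·0.3174 = 57.97 t (target 57.98 t)
Glass-mass bookkeeping: whole batch net of LOI = 250.0 t (oxide target masses add up to 250.0 t; versus the stated basis of 250.0 t — a pure rounding effect).
Batch total: Σ batch = 327.5 t; loss to ignition Σ batch·LOI = 77.46 t; yield: glass divided by total = 76.34%.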